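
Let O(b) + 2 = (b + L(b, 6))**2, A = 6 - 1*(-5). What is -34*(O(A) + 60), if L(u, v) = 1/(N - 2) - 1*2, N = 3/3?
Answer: -4148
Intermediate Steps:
N = 1 (N = 3*(1/3) = 1)
L(u, v) = -3 (L(u, v) = 1/(1 - 2) - 1*2 = 1/(-1) - 2 = -1 - 2 = -3)
A = 11 (A = 6 + 5 = 11)
O(b) = -2 + (-3 + b)**2 (O(b) = -2 + (b - 3)**2 = -2 + (-3 + b)**2)
-34*(O(A) + 60) = -34*((-2 + (-3 + 11)**2) + 60) = -34*((-2 + 8**2) + 60) = -34*((-2 + 64) + 60) = -34*(62 + 60) = -34*122 = -4148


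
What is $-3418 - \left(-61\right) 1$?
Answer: $-3357$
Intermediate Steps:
$-3418 - \left(-61\right) 1 = -3418 - -61 = -3418 + 61 = -3357$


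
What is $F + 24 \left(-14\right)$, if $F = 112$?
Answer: $-224$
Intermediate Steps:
$F + 24 \left(-14\right) = 112 + 24 \left(-14\right) = 112 - 336 = -224$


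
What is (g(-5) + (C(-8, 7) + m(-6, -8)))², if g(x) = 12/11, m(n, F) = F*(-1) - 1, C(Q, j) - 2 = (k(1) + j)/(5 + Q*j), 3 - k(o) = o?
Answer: 3437316/34969 ≈ 98.296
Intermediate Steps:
k(o) = 3 - o
C(Q, j) = 2 + (2 + j)/(5 + Q*j) (C(Q, j) = 2 + ((3 - 1*1) + j)/(5 + Q*j) = 2 + ((3 - 1) + j)/(5 + Q*j) = 2 + (2 + j)/(5 + Q*j))
m(n, F) = -1 - F (m(n, F) = -F - 1 = -1 - F)
g(x) = 12/11 (g(x) = 12*(1/11) = 12/11)
(g(-5) + (C(-8, 7) + m(-6, -8)))² = (12/11 + ((12 + 7 + 2*(-8)*7)/(5 - 8*7) + (-1 - 1*(-8))))² = (12/11 + ((12 + 7 - 112)/(5 - 56) + (-1 + 8)))² = (12/11 + (-93/(-51) + 7))² = (12/11 + (-1/51*(-93) + 7))² = (12/11 + (31/17 + 7))² = (12/11 + 150/17)² = (1854/187)² = 3437316/34969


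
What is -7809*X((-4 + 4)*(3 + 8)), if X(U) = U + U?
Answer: 0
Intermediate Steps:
X(U) = 2*U
-7809*X((-4 + 4)*(3 + 8)) = -15618*(-4 + 4)*(3 + 8) = -15618*0*11 = -15618*0 = -7809*0 = 0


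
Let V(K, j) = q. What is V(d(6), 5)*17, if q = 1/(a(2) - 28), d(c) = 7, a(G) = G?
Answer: -17/26 ≈ -0.65385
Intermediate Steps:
q = -1/26 (q = 1/(2 - 28) = 1/(-26) = -1/26 ≈ -0.038462)
V(K, j) = -1/26
V(d(6), 5)*17 = -1/26*17 = -17/26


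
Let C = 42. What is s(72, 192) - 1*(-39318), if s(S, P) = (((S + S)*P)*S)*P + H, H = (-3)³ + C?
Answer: 382245285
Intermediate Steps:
H = 15 (H = (-3)³ + 42 = -27 + 42 = 15)
s(S, P) = 15 + 2*P²*S² (s(S, P) = (((S + S)*P)*S)*P + 15 = (((2*S)*P)*S)*P + 15 = ((2*P*S)*S)*P + 15 = (2*P*S²)*P + 15 = 2*P²*S² + 15 = 15 + 2*P²*S²)
s(72, 192) - 1*(-39318) = (15 + 2*192²*72²) - 1*(-39318) = (15 + 2*36864*5184) + 39318 = (15 + 382205952) + 39318 = 382205967 + 39318 = 382245285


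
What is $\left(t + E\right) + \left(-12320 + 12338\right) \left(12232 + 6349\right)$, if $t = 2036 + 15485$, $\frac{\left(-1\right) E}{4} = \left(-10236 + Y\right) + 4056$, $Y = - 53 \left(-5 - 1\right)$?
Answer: $375427$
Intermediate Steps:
$Y = 318$ ($Y = \left(-53\right) \left(-6\right) = 318$)
$E = 23448$ ($E = - 4 \left(\left(-10236 + 318\right) + 4056\right) = - 4 \left(-9918 + 4056\right) = \left(-4\right) \left(-5862\right) = 23448$)
$t = 17521$
$\left(t + E\right) + \left(-12320 + 12338\right) \left(12232 + 6349\right) = \left(17521 + 23448\right) + \left(-12320 + 12338\right) \left(12232 + 6349\right) = 40969 + 18 \cdot 18581 = 40969 + 334458 = 375427$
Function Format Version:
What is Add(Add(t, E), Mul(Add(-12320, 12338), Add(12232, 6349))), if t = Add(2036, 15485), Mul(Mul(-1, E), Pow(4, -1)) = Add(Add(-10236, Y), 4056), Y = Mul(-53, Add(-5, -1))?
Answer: 375427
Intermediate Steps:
Y = 318 (Y = Mul(-53, -6) = 318)
E = 23448 (E = Mul(-4, Add(Add(-10236, 318), 4056)) = Mul(-4, Add(-9918, 4056)) = Mul(-4, -5862) = 23448)
t = 17521
Add(Add(t, E), Mul(Add(-12320, 12338), Add(12232, 6349))) = Add(Add(17521, 23448), Mul(Add(-12320, 12338), Add(12232, 6349))) = Add(40969, Mul(18, 18581)) = Add(40969, 334458) = 375427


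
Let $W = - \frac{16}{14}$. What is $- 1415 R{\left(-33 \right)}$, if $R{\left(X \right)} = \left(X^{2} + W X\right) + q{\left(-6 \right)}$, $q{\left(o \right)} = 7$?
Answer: $- \frac{11229440}{7} \approx -1.6042 \cdot 10^{6}$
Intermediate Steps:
$W = - \frac{8}{7}$ ($W = \left(-16\right) \frac{1}{14} = - \frac{8}{7} \approx -1.1429$)
$R{\left(X \right)} = 7 + X^{2} - \frac{8 X}{7}$ ($R{\left(X \right)} = \left(X^{2} - \frac{8 X}{7}\right) + 7 = 7 + X^{2} - \frac{8 X}{7}$)
$- 1415 R{\left(-33 \right)} = - 1415 \left(7 + \left(-33\right)^{2} - - \frac{264}{7}\right) = - 1415 \left(7 + 1089 + \frac{264}{7}\right) = \left(-1415\right) \frac{7936}{7} = - \frac{11229440}{7}$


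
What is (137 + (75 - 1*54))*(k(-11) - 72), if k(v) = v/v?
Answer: -11218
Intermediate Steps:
k(v) = 1
(137 + (75 - 1*54))*(k(-11) - 72) = (137 + (75 - 1*54))*(1 - 72) = (137 + (75 - 54))*(-71) = (137 + 21)*(-71) = 158*(-71) = -11218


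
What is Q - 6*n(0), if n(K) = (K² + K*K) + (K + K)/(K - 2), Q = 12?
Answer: 12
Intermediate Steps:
n(K) = 2*K² + 2*K/(-2 + K) (n(K) = (K² + K²) + (2*K)/(-2 + K) = 2*K² + 2*K/(-2 + K))
Q - 6*n(0) = 12 - 12*0*(1 + 0² - 2*0)/(-2 + 0) = 12 - 12*0*(1 + 0 + 0)/(-2) = 12 - 12*0*(-1)/2 = 12 - 6*0 = 12 + 0 = 12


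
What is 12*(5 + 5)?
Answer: 120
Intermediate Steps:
12*(5 + 5) = 12*10 = 120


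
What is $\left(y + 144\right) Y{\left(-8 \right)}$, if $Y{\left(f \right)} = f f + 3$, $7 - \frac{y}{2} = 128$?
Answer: $-6566$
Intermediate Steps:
$y = -242$ ($y = 14 - 256 = -242$)
$Y{\left(f \right)} = 3 + f^{2}$ ($Y{\left(f \right)} = f^{2} + 3 = 3 + f^{2}$)
$\left(y + 144\right) Y{\left(-8 \right)} = \left(-242 + 144\right) \left(3 + \left(-8\right)^{2}\right) = - 98 \left(3 + 64\right) = \left(-98\right) 67 = -6566$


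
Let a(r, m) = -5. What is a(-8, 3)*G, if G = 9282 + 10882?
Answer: -100820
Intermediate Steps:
G = 20164
a(-8, 3)*G = -5*20164 = -100820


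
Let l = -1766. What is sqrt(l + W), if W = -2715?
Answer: I*sqrt(4481) ≈ 66.94*I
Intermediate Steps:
sqrt(l + W) = sqrt(-1766 - 2715) = sqrt(-4481) = I*sqrt(4481)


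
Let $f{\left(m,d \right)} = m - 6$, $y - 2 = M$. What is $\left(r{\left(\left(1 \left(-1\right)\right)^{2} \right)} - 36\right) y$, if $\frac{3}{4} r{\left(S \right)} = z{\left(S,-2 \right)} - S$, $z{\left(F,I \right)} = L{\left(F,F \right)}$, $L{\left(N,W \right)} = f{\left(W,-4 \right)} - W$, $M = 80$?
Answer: $- \frac{11152}{3} \approx -3717.3$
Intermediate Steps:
$y = 82$ ($y = 2 + 80 = 82$)
$f{\left(m,d \right)} = -6 + m$ ($f{\left(m,d \right)} = m - 6 = -6 + m$)
$L{\left(N,W \right)} = -6$ ($L{\left(N,W \right)} = \left(-6 + W\right) - W = -6$)
$z{\left(F,I \right)} = -6$
$r{\left(S \right)} = -8 - \frac{4 S}{3}$ ($r{\left(S \right)} = \frac{4 \left(-6 - S\right)}{3} = -8 - \frac{4 S}{3}$)
$\left(r{\left(\left(1 \left(-1\right)\right)^{2} \right)} - 36\right) y = \left(\left(-8 - \frac{4 \left(1 \left(-1\right)\right)^{2}}{3}\right) - 36\right) 82 = \left(\left(-8 - \frac{4 \left(-1\right)^{2}}{3}\right) - 36\right) 82 = \left(\left(-8 - \frac{4}{3}\right) - 36\right) 82 = \left(- \frac{28}{3} - 36\right) 82 = \left(- \frac{136}{3}\right) 82 = - \frac{11152}{3}$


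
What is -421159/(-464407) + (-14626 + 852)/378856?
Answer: 1078604733/1239037876 ≈ 0.87052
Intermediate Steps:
-421159/(-464407) + (-14626 + 852)/378856 = -421159*(-1/464407) - 13774*1/378856 = 421159/464407 - 97/2668 = 1078604733/1239037876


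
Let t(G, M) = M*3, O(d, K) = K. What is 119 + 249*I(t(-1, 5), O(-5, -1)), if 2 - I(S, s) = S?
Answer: -3118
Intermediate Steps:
t(G, M) = 3*M
I(S, s) = 2 - S
119 + 249*I(t(-1, 5), O(-5, -1)) = 119 + 249*(2 - 3*5) = 119 + 249*(2 - 1*15) = 119 + 249*(2 - 15) = 119 + 249*(-13) = 119 - 3237 = -3118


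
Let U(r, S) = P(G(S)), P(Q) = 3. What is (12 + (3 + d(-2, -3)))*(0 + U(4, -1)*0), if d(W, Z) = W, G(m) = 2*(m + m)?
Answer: 0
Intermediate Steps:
G(m) = 4*m (G(m) = 2*(2*m) = 4*m)
U(r, S) = 3
(12 + (3 + d(-2, -3)))*(0 + U(4, -1)*0) = (12 + (3 - 2))*(0 + 3*0) = (12 + 1)*(0 + 0) = 13*0 = 0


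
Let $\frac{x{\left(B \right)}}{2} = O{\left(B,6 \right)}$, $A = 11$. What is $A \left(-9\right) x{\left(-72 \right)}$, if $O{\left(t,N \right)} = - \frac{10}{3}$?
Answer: $660$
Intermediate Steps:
$O{\left(t,N \right)} = - \frac{10}{3}$ ($O{\left(t,N \right)} = \left(-10\right) \frac{1}{3} = - \frac{10}{3}$)
$x{\left(B \right)} = - \frac{20}{3}$ ($x{\left(B \right)} = 2 \left(- \frac{10}{3}\right) = - \frac{20}{3}$)
$A \left(-9\right) x{\left(-72 \right)} = 11 \left(-9\right) \left(- \frac{20}{3}\right) = \left(-99\right) \left(- \frac{20}{3}\right) = 660$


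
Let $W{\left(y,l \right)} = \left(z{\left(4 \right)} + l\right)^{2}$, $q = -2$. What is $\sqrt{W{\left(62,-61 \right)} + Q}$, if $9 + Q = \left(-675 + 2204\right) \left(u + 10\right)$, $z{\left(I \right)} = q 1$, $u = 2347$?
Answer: $\sqrt{3607813} \approx 1899.4$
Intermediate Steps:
$z{\left(I \right)} = -2$ ($z{\left(I \right)} = \left(-2\right) 1 = -2$)
$Q = 3603844$ ($Q = -9 + \left(-675 + 2204\right) \left(2347 + 10\right) = -9 + 1529 \cdot 2357 = -9 + 3603853 = 3603844$)
$W{\left(y,l \right)} = \left(-2 + l\right)^{2}$
$\sqrt{W{\left(62,-61 \right)} + Q} = \sqrt{\left(-2 - 61\right)^{2} + 3603844} = \sqrt{\left(-63\right)^{2} + 3603844} = \sqrt{3969 + 3603844} = \sqrt{3607813}$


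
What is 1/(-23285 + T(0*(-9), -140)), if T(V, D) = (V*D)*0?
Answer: -1/23285 ≈ -4.2946e-5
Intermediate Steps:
T(V, D) = 0 (T(V, D) = (D*V)*0 = 0)
1/(-23285 + T(0*(-9), -140)) = 1/(-23285 + 0) = 1/(-23285) = -1/23285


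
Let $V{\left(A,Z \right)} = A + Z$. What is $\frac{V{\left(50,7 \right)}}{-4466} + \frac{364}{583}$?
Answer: $\frac{144763}{236698} \approx 0.61159$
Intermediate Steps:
$\frac{V{\left(50,7 \right)}}{-4466} + \frac{364}{583} = \frac{50 + 7}{-4466} + \frac{364}{583} = 57 \left(- \frac{1}{4466}\right) + 364 \cdot \frac{1}{583} = - \frac{57}{4466} + \frac{364}{583} = \frac{144763}{236698}$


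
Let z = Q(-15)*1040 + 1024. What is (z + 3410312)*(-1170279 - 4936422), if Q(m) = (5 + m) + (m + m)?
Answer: -20577970200936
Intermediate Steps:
Q(m) = 5 + 3*m (Q(m) = (5 + m) + 2*m = 5 + 3*m)
z = -40576 (z = (5 + 3*(-15))*1040 + 1024 = (5 - 45)*1040 + 1024 = -40*1040 + 1024 = -41600 + 1024 = -40576)
(z + 3410312)*(-1170279 - 4936422) = (-40576 + 3410312)*(-1170279 - 4936422) = 3369736*(-6106701) = -20577970200936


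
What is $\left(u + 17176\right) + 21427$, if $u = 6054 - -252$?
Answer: $44909$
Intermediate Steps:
$u = 6306$ ($u = 6054 + 252 = 6306$)
$\left(u + 17176\right) + 21427 = \left(6306 + 17176\right) + 21427 = 23482 + 21427 = 44909$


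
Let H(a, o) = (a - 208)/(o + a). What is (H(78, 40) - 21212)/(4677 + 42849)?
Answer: -417191/934678 ≈ -0.44635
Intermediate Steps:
H(a, o) = (-208 + a)/(a + o)
(H(78, 40) - 21212)/(4677 + 42849) = ((-208 + 78)/(78 + 40) - 21212)/(4677 + 42849) = (-130/118 - 21212)/47526 = ((1/118)*(-130) - 21212)*(1/47526) = (-65/59 - 21212)*(1/47526) = -1251573/59*1/47526 = -417191/934678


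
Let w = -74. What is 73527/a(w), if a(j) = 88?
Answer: 73527/88 ≈ 835.53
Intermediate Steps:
73527/a(w) = 73527/88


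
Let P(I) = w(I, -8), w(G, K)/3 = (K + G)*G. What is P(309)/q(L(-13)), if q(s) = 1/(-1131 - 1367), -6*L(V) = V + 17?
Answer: -697009446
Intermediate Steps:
w(G, K) = 3*G*(G + K) (w(G, K) = 3*((K + G)*G) = 3*((G + K)*G) = 3*(G*(G + K)) = 3*G*(G + K))
L(V) = -17/6 - V/6 (L(V) = -(V + 17)/6 = -(17 + V)/6 = -17/6 - V/6)
P(I) = 3*I*(-8 + I) (P(I) = 3*I*(I - 8) = 3*I*(-8 + I))
q(s) = -1/2498 (q(s) = 1/(-2498) = -1/2498)
P(309)/q(L(-13)) = (3*309*(-8 + 309))/(-1/2498) = (3*309*301)*(-2498) = 279027*(-2498) = -697009446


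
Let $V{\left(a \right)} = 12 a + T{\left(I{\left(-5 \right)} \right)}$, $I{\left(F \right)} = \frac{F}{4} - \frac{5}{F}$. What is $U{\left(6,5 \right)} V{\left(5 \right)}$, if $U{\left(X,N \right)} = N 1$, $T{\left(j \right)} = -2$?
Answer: $290$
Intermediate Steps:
$I{\left(F \right)} = - \frac{5}{F} + \frac{F}{4}$ ($I{\left(F \right)} = F \frac{1}{4} - \frac{5}{F} = \frac{F}{4} - \frac{5}{F} = - \frac{5}{F} + \frac{F}{4}$)
$U{\left(X,N \right)} = N$
$V{\left(a \right)} = -2 + 12 a$ ($V{\left(a \right)} = 12 a - 2 = -2 + 12 a$)
$U{\left(6,5 \right)} V{\left(5 \right)} = 5 \left(-2 + 12 \cdot 5\right) = 5 \left(-2 + 60\right) = 5 \cdot 58 = 290$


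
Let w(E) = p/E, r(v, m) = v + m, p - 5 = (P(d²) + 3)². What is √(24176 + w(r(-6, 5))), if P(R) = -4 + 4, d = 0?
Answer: √24162 ≈ 155.44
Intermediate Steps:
P(R) = 0
p = 14 (p = 5 + (0 + 3)² = 5 + 3² = 5 + 9 = 14)
r(v, m) = m + v
w(E) = 14/E
√(24176 + w(r(-6, 5))) = √(24176 + 14/(5 - 6)) = √(24176 + 14/(-1)) = √(24176 + 14*(-1)) = √(24176 - 14) = √24162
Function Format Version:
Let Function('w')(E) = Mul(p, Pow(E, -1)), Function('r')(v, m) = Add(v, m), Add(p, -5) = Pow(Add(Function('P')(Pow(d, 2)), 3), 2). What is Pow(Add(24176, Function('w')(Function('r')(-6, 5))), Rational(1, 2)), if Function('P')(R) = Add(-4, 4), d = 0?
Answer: Pow(24162, Rational(1, 2)) ≈ 155.44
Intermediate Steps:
Function('P')(R) = 0
p = 14 (p = Add(5, Pow(Add(0, 3), 2)) = Add(5, Pow(3, 2)) = Add(5, 9) = 14)
Function('r')(v, m) = Add(m, v)
Function('w')(E) = Mul(14, Pow(E, -1))
Pow(Add(24176, Function('w')(Function('r')(-6, 5))), Rational(1, 2)) = Pow(Add(24176, Mul(14, Pow(Add(5, -6), -1))), Rational(1, 2)) = Pow(Add(24176, Mul(14, Pow(-1, -1))), Rational(1, 2)) = Pow(Add(24176, Mul(14, -1)), Rational(1, 2)) = Pow(Add(24176, -14), Rational(1, 2)) = Pow(24162, Rational(1, 2))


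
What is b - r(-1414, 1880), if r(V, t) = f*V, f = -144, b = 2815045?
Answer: 2611429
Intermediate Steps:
r(V, t) = -144*V
b - r(-1414, 1880) = 2815045 - (-144)*(-1414) = 2815045 - 1*203616 = 2815045 - 203616 = 2611429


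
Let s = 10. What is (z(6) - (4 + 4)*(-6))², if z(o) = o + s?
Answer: 4096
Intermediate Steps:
z(o) = 10 + o (z(o) = o + 10 = 10 + o)
(z(6) - (4 + 4)*(-6))² = ((10 + 6) - (4 + 4)*(-6))² = (16 - 8*(-6))² = (16 - 1*(-48))² = (16 + 48)² = 64² = 4096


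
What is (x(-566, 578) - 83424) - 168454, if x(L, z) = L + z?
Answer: -251866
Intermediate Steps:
(x(-566, 578) - 83424) - 168454 = ((-566 + 578) - 83424) - 168454 = (12 - 83424) - 168454 = -83412 - 168454 = -251866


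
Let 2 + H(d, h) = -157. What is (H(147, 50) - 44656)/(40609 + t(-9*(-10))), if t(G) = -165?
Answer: -44815/40444 ≈ -1.1081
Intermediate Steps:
H(d, h) = -159 (H(d, h) = -2 - 157 = -159)
(H(147, 50) - 44656)/(40609 + t(-9*(-10))) = (-159 - 44656)/(40609 - 165) = -44815/40444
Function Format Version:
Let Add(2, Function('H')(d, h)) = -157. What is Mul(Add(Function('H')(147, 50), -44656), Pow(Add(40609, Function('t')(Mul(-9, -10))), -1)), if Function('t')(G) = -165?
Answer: Rational(-44815, 40444) ≈ -1.1081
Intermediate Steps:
Function('H')(d, h) = -159 (Function('H')(d, h) = Add(-2, -157) = -159)
Mul(Add(Function('H')(147, 50), -44656), Pow(Add(40609, Function('t')(Mul(-9, -10))), -1)) = Mul(Add(-159, -44656), Pow(Add(40609, -165), -1)) = Mul(-44815, Pow(40444, -1)) = Mul(-44815, Rational(1, 40444)) = Rational(-44815, 40444)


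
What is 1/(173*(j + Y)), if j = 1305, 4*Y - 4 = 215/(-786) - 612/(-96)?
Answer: 12576/2844714947 ≈ 4.4208e-6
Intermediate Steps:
Y = 31759/12576 (Y = 1 + (215/(-786) - 612/(-96))/4 = 1 + (215*(-1/786) - 612*(-1/96))/4 = 1 + (-215/786 + 51/8)/4 = 1 + (¼)*(19183/3144) = 1 + 19183/12576 = 31759/12576 ≈ 2.5254)
1/(173*(j + Y)) = 1/(173*(1305 + 31759/12576)) = 1/(173*(16443439/12576)) = 1/(2844714947/12576) = 12576/2844714947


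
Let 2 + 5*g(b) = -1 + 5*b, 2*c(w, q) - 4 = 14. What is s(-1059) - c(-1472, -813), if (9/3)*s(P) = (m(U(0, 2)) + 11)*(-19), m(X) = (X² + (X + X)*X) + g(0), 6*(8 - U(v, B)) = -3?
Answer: -86857/60 ≈ -1447.6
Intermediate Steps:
U(v, B) = 17/2 (U(v, B) = 8 - ⅙*(-3) = 8 + ½ = 17/2)
c(w, q) = 9 (c(w, q) = 2 + (½)*14 = 2 + 7 = 9)
g(b) = -⅗ + b (g(b) = -⅖ + (-1 + 5*b)/5 = -⅖ + (-⅕ + b) = -⅗ + b)
m(X) = -⅗ + 3*X² (m(X) = (X² + (X + X)*X) + (-⅗ + 0) = (X² + (2*X)*X) - ⅗ = (X² + 2*X²) - ⅗ = 3*X² - ⅗ = -⅗ + 3*X²)
s(P) = -86317/60 (s(P) = (((-⅗ + 3*(17/2)²) + 11)*(-19))/3 = (((-⅗ + 3*(289/4)) + 11)*(-19))/3 = (((-⅗ + 867/4) + 11)*(-19))/3 = ((4323/20 + 11)*(-19))/3 = ((4543/20)*(-19))/3 = (⅓)*(-86317/20) = -86317/60)
s(-1059) - c(-1472, -813) = -86317/60 - 1*9 = -86317/60 - 9 = -86857/60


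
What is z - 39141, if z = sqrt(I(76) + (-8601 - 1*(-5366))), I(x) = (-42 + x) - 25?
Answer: -39141 + I*sqrt(3226) ≈ -39141.0 + 56.798*I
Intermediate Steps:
I(x) = -67 + x
z = I*sqrt(3226) (z = sqrt((-67 + 76) + (-8601 - 1*(-5366))) = sqrt(9 + (-8601 + 5366)) = sqrt(9 - 3235) = sqrt(-3226) = I*sqrt(3226) ≈ 56.798*I)
z - 39141 = I*sqrt(3226) - 39141 = -39141 + I*sqrt(3226)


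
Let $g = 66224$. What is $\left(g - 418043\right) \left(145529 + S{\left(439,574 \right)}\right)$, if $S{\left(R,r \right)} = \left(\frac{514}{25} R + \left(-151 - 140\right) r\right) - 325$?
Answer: $\frac{112618669176}{25} \approx 4.5047 \cdot 10^{9}$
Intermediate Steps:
$S{\left(R,r \right)} = -325 - 291 r + \frac{514 R}{25}$ ($S{\left(R,r \right)} = \left(514 \cdot \frac{1}{25} R + \left(-151 - 140\right) r\right) - 325 = \left(\frac{514 R}{25} - 291 r\right) - 325 = \left(- 291 r + \frac{514 R}{25}\right) - 325 = -325 - 291 r + \frac{514 R}{25}$)
$\left(g - 418043\right) \left(145529 + S{\left(439,574 \right)}\right) = \left(66224 - 418043\right) \left(145529 - \frac{3958329}{25}\right) = - 351819 \left(145529 - \frac{3958329}{25}\right) = \left(-351819\right) \left(- \frac{320104}{25}\right) = \frac{112618669176}{25}$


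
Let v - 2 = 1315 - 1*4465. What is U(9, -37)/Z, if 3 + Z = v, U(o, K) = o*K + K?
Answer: 370/3151 ≈ 0.11742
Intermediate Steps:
U(o, K) = K + K*o (U(o, K) = K*o + K = K + K*o)
v = -3148 (v = 2 + (1315 - 1*4465) = 2 + (1315 - 4465) = 2 - 3150 = -3148)
Z = -3151 (Z = -3 - 3148 = -3151)
U(9, -37)/Z = -37*(1 + 9)/(-3151) = -37*10*(-1/3151) = -370*(-1/3151) = 370/3151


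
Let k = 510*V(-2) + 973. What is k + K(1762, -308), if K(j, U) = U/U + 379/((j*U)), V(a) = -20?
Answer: -5006913675/542696 ≈ -9226.0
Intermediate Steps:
K(j, U) = 1 + 379/(U*j) (K(j, U) = 1 + 379/((U*j)) = 1 + 379*(1/(U*j)) = 1 + 379/(U*j))
k = -9227 (k = 510*(-20) + 973 = -10200 + 973 = -9227)
k + K(1762, -308) = -9227 + (1 + 379/(-308*1762)) = -9227 + (1 + 379*(-1/308)*(1/1762)) = -9227 + (1 - 379/542696) = -9227 + 542317/542696 = -5006913675/542696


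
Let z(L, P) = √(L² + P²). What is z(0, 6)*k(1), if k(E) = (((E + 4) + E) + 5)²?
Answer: 726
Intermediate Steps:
k(E) = (9 + 2*E)² (k(E) = (((4 + E) + E) + 5)² = ((4 + 2*E) + 5)² = (9 + 2*E)²)
z(0, 6)*k(1) = √(0² + 6²)*(9 + 2*1)² = √(0 + 36)*(9 + 2)² = √36*11² = 6*121 = 726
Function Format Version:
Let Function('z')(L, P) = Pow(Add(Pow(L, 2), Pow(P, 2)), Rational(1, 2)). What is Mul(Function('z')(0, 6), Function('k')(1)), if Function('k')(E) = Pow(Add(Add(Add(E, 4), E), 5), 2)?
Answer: 726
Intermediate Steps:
Function('k')(E) = Pow(Add(9, Mul(2, E)), 2) (Function('k')(E) = Pow(Add(Add(Add(4, E), E), 5), 2) = Pow(Add(Add(4, Mul(2, E)), 5), 2) = Pow(Add(9, Mul(2, E)), 2))
Mul(Function('z')(0, 6), Function('k')(1)) = Mul(Pow(Add(Pow(0, 2), Pow(6, 2)), Rational(1, 2)), Pow(Add(9, Mul(2, 1)), 2)) = Mul(Pow(Add(0, 36), Rational(1, 2)), Pow(Add(9, 2), 2)) = Mul(Pow(36, Rational(1, 2)), Pow(11, 2)) = Mul(6, 121) = 726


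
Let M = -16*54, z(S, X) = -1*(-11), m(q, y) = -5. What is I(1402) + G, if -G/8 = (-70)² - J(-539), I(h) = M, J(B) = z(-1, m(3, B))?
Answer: -39976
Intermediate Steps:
z(S, X) = 11
J(B) = 11
M = -864
I(h) = -864
G = -39112 (G = -8*((-70)² - 1*11) = -8*(4900 - 11) = -8*4889 = -39112)
I(1402) + G = -864 - 39112 = -39976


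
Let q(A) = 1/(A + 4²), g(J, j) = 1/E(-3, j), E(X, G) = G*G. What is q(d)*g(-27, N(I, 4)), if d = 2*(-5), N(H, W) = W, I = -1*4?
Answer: 1/96 ≈ 0.010417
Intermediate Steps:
I = -4
d = -10
E(X, G) = G²
g(J, j) = j⁻² (g(J, j) = 1/(j²) = j⁻²)
q(A) = 1/(16 + A) (q(A) = 1/(A + 16) = 1/(16 + A))
q(d)*g(-27, N(I, 4)) = 1/((16 - 10)*4²) = (1/16)/6 = (⅙)*(1/16) = 1/96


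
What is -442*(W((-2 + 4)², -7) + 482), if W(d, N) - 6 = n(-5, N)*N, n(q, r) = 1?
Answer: -212602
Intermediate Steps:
W(d, N) = 6 + N (W(d, N) = 6 + 1*N = 6 + N)
-442*(W((-2 + 4)², -7) + 482) = -442*((6 - 7) + 482) = -442*(-1 + 482) = -442*481 = -212602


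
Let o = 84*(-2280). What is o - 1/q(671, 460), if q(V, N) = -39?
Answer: -7469279/39 ≈ -1.9152e+5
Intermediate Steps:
o = -191520
o - 1/q(671, 460) = -191520 - 1/(-39) = -191520 - 1*(-1/39) = -191520 + 1/39 = -7469279/39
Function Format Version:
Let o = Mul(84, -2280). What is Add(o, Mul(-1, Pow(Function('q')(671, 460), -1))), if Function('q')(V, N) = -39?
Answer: Rational(-7469279, 39) ≈ -1.9152e+5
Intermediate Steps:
o = -191520
Add(o, Mul(-1, Pow(Function('q')(671, 460), -1))) = Add(-191520, Mul(-1, Pow(-39, -1))) = Add(-191520, Mul(-1, Rational(-1, 39))) = Add(-191520, Rational(1, 39)) = Rational(-7469279, 39)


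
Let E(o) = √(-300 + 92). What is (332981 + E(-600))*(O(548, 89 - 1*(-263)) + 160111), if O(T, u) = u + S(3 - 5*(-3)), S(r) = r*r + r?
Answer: 53545009705 + 643220*I*√13 ≈ 5.3545e+10 + 2.3192e+6*I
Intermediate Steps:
S(r) = r + r² (S(r) = r² + r = r + r²)
O(T, u) = 342 + u (O(T, u) = u + (3 - 5*(-3))*(1 + (3 - 5*(-3))) = u + (3 + 15)*(1 + (3 + 15)) = u + 18*(1 + 18) = u + 18*19 = u + 342 = 342 + u)
E(o) = 4*I*√13 (E(o) = √(-208) = 4*I*√13)
(332981 + E(-600))*(O(548, 89 - 1*(-263)) + 160111) = (332981 + 4*I*√13)*((342 + (89 - 1*(-263))) + 160111) = (332981 + 4*I*√13)*((342 + (89 + 263)) + 160111) = (332981 + 4*I*√13)*((342 + 352) + 160111) = (332981 + 4*I*√13)*(694 + 160111) = (332981 + 4*I*√13)*160805 = 53545009705 + 643220*I*√13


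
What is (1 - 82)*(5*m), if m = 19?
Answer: -7695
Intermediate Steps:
(1 - 82)*(5*m) = (1 - 82)*(5*19) = -81*95 = -7695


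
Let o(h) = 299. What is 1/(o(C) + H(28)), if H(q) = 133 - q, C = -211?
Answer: 1/404 ≈ 0.0024752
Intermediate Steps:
1/(o(C) + H(28)) = 1/(299 + (133 - 1*28)) = 1/(299 + (133 - 28)) = 1/(299 + 105) = 1/404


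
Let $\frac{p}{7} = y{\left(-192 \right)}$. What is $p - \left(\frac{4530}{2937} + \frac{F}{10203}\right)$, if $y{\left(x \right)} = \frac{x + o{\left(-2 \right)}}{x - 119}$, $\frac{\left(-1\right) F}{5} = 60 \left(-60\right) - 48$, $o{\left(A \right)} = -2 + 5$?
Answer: $\frac{50353573}{54499951} \approx 0.92392$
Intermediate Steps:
$o{\left(A \right)} = 3$
$F = 18240$ ($F = - 5 \left(60 \left(-60\right) - 48\right) = - 5 \left(-3600 - 48\right) = \left(-5\right) \left(-3648\right) = 18240$)
$y{\left(x \right)} = \frac{3 + x}{-119 + x}$ ($y{\left(x \right)} = \frac{x + 3}{x - 119} = \frac{3 + x}{-119 + x}$)
$p = \frac{1323}{311}$ ($p = 7 \frac{3 - 192}{-119 - 192} = 7 \frac{1}{-311} \left(-189\right) = 7 \left(\left(- \frac{1}{311}\right) \left(-189\right)\right) = 7 \cdot \frac{189}{311} = \frac{1323}{311} \approx 4.254$)
$p - \left(\frac{4530}{2937} + \frac{F}{10203}\right) = \frac{1323}{311} - \left(\frac{4530}{2937} + \frac{18240}{10203}\right) = \frac{1323}{311} - \left(4530 \cdot \frac{1}{2937} + 18240 \cdot \frac{1}{10203}\right) = \frac{1323}{311} - \left(\frac{1510}{979} + \frac{320}{179}\right) = \frac{1323}{311} - \frac{583570}{175241} = \frac{50353573}{54499951}$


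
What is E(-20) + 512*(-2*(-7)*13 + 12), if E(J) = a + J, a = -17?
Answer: 99291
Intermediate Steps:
E(J) = -17 + J
E(-20) + 512*(-2*(-7)*13 + 12) = (-17 - 20) + 512*(-2*(-7)*13 + 12) = -37 + 512*(14*13 + 12) = -37 + 512*(182 + 12) = -37 + 512*194 = -37 + 99328 = 99291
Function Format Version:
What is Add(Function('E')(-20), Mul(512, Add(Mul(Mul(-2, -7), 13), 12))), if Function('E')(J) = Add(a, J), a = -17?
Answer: 99291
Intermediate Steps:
Function('E')(J) = Add(-17, J)
Add(Function('E')(-20), Mul(512, Add(Mul(Mul(-2, -7), 13), 12))) = Add(Add(-17, -20), Mul(512, Add(Mul(Mul(-2, -7), 13), 12))) = Add(-37, Mul(512, Add(Mul(14, 13), 12))) = Add(-37, Mul(512, Add(182, 12))) = Add(-37, Mul(512, 194)) = Add(-37, 99328) = 99291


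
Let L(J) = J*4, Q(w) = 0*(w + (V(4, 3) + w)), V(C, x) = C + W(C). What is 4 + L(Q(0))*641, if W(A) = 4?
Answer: 4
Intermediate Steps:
V(C, x) = 4 + C (V(C, x) = C + 4 = 4 + C)
Q(w) = 0 (Q(w) = 0*(w + ((4 + 4) + w)) = 0*(w + (8 + w)) = 0*(8 + 2*w) = 0)
L(J) = 4*J
4 + L(Q(0))*641 = 4 + (4*0)*641 = 4 + 0*641 = 4 + 0 = 4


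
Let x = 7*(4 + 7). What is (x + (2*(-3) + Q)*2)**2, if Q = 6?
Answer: 5929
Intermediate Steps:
x = 77 (x = 7*11 = 77)
(x + (2*(-3) + Q)*2)**2 = (77 + (2*(-3) + 6)*2)**2 = (77 + (-6 + 6)*2)**2 = (77 + 0*2)**2 = (77 + 0)**2 = 77**2 = 5929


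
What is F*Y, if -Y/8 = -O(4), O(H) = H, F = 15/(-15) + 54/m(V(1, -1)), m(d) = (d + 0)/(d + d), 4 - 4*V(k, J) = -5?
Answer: 3424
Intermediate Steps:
V(k, J) = 9/4 (V(k, J) = 1 - ¼*(-5) = 1 + 5/4 = 9/4)
m(d) = ½ (m(d) = d/((2*d)) = d*(1/(2*d)) = ½)
F = 107 (F = 15/(-15) + 54/(½) = 15*(-1/15) + 54*2 = -1 + 108 = 107)
Y = 32 (Y = -(-8)*4 = -8*(-4) = 32)
F*Y = 107*32 = 3424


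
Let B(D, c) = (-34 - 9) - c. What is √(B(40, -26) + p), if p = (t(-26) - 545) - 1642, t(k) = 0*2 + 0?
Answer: 2*I*√551 ≈ 46.947*I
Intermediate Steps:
t(k) = 0 (t(k) = 0 + 0 = 0)
B(D, c) = -43 - c
p = -2187 (p = (0 - 545) - 1642 = -545 - 1642 = -2187)
√(B(40, -26) + p) = √((-43 - 1*(-26)) - 2187) = √((-43 + 26) - 2187) = √(-17 - 2187) = √(-2204) = 2*I*√551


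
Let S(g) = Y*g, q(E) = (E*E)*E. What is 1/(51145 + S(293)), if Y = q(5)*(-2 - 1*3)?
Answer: -1/131980 ≈ -7.5769e-6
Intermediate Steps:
q(E) = E³ (q(E) = E²*E = E³)
Y = -625 (Y = 5³*(-2 - 1*3) = 125*(-2 - 3) = 125*(-5) = -625)
S(g) = -625*g
1/(51145 + S(293)) = 1/(51145 - 625*293) = 1/(51145 - 183125) = 1/(-131980) = -1/131980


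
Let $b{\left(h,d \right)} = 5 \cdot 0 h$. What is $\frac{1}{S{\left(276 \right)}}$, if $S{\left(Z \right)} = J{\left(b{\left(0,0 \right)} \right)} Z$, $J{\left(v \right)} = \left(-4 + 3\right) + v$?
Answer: $- \frac{1}{276} \approx -0.0036232$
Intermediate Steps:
$b{\left(h,d \right)} = 0$ ($b{\left(h,d \right)} = 0 h = 0$)
$J{\left(v \right)} = -1 + v$
$S{\left(Z \right)} = - Z$ ($S{\left(Z \right)} = \left(-1 + 0\right) Z = - Z$)
$\frac{1}{S{\left(276 \right)}} = \frac{1}{\left(-1\right) 276} = \frac{1}{-276} = - \frac{1}{276}$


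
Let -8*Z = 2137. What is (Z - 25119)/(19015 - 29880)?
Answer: 203089/86920 ≈ 2.3365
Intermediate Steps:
Z = -2137/8 (Z = -1/8*2137 = -2137/8 ≈ -267.13)
(Z - 25119)/(19015 - 29880) = (-2137/8 - 25119)/(19015 - 29880) = -203089/8/(-10865) = -203089/8*(-1/10865) = 203089/86920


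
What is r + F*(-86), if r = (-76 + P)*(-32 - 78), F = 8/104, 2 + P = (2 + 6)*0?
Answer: 111454/13 ≈ 8573.4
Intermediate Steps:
P = -2 (P = -2 + (2 + 6)*0 = -2 + 8*0 = -2 + 0 = -2)
F = 1/13 (F = 8*(1/104) = 1/13 ≈ 0.076923)
r = 8580 (r = (-76 - 2)*(-32 - 78) = -78*(-110) = 8580)
r + F*(-86) = 8580 + (1/13)*(-86) = 8580 - 86/13 = 111454/13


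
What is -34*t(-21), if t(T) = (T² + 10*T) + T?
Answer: -7140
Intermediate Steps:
t(T) = T² + 11*T
-34*t(-21) = -(-714)*(11 - 21) = -(-714)*(-10) = -34*210 = -7140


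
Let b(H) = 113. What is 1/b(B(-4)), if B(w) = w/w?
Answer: 1/113 ≈ 0.0088496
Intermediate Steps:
B(w) = 1
1/b(B(-4)) = 1/113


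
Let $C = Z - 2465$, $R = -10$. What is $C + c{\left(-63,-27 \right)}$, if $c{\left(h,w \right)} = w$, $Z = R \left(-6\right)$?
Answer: $-2432$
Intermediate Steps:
$Z = 60$ ($Z = \left(-10\right) \left(-6\right) = 60$)
$C = -2405$ ($C = 60 - 2465 = -2405$)
$C + c{\left(-63,-27 \right)} = -2405 - 27 = -2432$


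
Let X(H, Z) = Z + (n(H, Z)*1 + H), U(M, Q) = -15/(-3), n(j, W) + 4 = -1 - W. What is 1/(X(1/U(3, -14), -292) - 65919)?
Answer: -5/329619 ≈ -1.5169e-5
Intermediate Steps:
n(j, W) = -5 - W (n(j, W) = -4 + (-1 - W) = -5 - W)
U(M, Q) = 5 (U(M, Q) = -15*(-⅓) = 5)
X(H, Z) = -5 + H (X(H, Z) = Z + ((-5 - Z)*1 + H) = Z + ((-5 - Z) + H) = Z + (-5 + H - Z) = -5 + H)
1/(X(1/U(3, -14), -292) - 65919) = 1/((-5 + 1/5) - 65919) = 1/((-5 + ⅕) - 65919) = 1/(-24/5 - 65919) = 1/(-329619/5) = -5/329619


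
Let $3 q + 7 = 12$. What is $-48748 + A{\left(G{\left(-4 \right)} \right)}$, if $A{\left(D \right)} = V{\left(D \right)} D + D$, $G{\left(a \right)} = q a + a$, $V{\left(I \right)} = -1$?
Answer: $-48748$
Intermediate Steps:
$q = \frac{5}{3}$ ($q = - \frac{7}{3} + \frac{1}{3} \cdot 12 = - \frac{7}{3} + 4 = \frac{5}{3} \approx 1.6667$)
$G{\left(a \right)} = \frac{8 a}{3}$ ($G{\left(a \right)} = \frac{5 a}{3} + a = \frac{8 a}{3}$)
$A{\left(D \right)} = 0$ ($A{\left(D \right)} = - D + D = 0$)
$-48748 + A{\left(G{\left(-4 \right)} \right)} = -48748 + 0 = -48748$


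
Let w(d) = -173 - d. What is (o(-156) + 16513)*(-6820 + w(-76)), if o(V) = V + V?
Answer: -112062317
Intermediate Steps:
o(V) = 2*V
(o(-156) + 16513)*(-6820 + w(-76)) = (2*(-156) + 16513)*(-6820 + (-173 - 1*(-76))) = (-312 + 16513)*(-6820 + (-173 + 76)) = 16201*(-6820 - 97) = 16201*(-6917) = -112062317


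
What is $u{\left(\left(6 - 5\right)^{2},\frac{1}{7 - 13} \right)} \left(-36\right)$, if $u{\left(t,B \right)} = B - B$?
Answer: $0$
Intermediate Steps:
$u{\left(t,B \right)} = 0$
$u{\left(\left(6 - 5\right)^{2},\frac{1}{7 - 13} \right)} \left(-36\right) = 0 \left(-36\right) = 0$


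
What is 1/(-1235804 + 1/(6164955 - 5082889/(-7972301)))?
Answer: -49148881994344/60738384964130320275 ≈ -8.0919e-7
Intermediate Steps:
1/(-1235804 + 1/(6164955 - 5082889/(-7972301))) = 1/(-1235804 + 1/(6164955 - 5082889*(-1/7972301))) = 1/(-1235804 + 1/(6164955 + 5082889/7972301)) = 1/(-1235804 + 1/(49148881994344/7972301)) = 1/(-1235804 + 7972301/49148881994344) = 1/(-60738384964130320275/49148881994344) = -49148881994344/60738384964130320275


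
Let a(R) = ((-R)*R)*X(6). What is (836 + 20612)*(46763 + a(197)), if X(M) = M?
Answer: -3991279768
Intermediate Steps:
a(R) = -6*R**2 (a(R) = ((-R)*R)*6 = -R**2*6 = -6*R**2)
(836 + 20612)*(46763 + a(197)) = (836 + 20612)*(46763 - 6*197**2) = 21448*(46763 - 6*38809) = 21448*(46763 - 232854) = 21448*(-186091) = -3991279768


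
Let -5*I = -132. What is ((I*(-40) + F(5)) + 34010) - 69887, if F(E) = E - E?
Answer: -36933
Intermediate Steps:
I = 132/5 (I = -⅕*(-132) = 132/5 ≈ 26.400)
F(E) = 0
((I*(-40) + F(5)) + 34010) - 69887 = (((132/5)*(-40) + 0) + 34010) - 69887 = ((-1056 + 0) + 34010) - 69887 = (-1056 + 34010) - 69887 = 32954 - 69887 = -36933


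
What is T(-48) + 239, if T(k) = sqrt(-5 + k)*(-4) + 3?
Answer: 242 - 4*I*sqrt(53) ≈ 242.0 - 29.12*I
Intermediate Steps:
T(k) = 3 - 4*sqrt(-5 + k) (T(k) = -4*sqrt(-5 + k) + 3 = 3 - 4*sqrt(-5 + k))
T(-48) + 239 = (3 - 4*sqrt(-5 - 48)) + 239 = (3 - 4*I*sqrt(53)) + 239 = 242 - 4*I*sqrt(53)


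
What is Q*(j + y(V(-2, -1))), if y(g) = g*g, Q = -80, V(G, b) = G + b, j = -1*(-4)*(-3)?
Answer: 240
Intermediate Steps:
j = -12 (j = 4*(-3) = -12)
y(g) = g²
Q*(j + y(V(-2, -1))) = -80*(-12 + (-2 - 1)²) = -80*(-12 + (-3)²) = -80*(-12 + 9) = -80*(-3) = 240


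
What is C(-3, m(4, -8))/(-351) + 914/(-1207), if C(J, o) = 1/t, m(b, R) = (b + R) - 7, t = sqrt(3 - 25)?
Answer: -914/1207 + I*sqrt(22)/7722 ≈ -0.75725 + 0.00060741*I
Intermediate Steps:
t = I*sqrt(22) (t = sqrt(-22) = I*sqrt(22) ≈ 4.6904*I)
m(b, R) = -7 + R + b (m(b, R) = (R + b) - 7 = -7 + R + b)
C(J, o) = -I*sqrt(22)/22 (C(J, o) = 1/(I*sqrt(22)) = -I*sqrt(22)/22)
C(-3, m(4, -8))/(-351) + 914/(-1207) = -I*sqrt(22)/22/(-351) + 914/(-1207) = -I*sqrt(22)/22*(-1/351) + 914*(-1/1207) = I*sqrt(22)/7722 - 914/1207 = -914/1207 + I*sqrt(22)/7722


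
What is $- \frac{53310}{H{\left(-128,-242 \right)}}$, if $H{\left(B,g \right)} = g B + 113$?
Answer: $- \frac{17770}{10363} \approx -1.7148$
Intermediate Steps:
$H{\left(B,g \right)} = 113 + B g$ ($H{\left(B,g \right)} = B g + 113 = 113 + B g$)
$- \frac{53310}{H{\left(-128,-242 \right)}} = - \frac{53310}{113 - -30976} = - \frac{53310}{113 + 30976} = - \frac{53310}{31089} = \left(-53310\right) \frac{1}{31089} = - \frac{17770}{10363}$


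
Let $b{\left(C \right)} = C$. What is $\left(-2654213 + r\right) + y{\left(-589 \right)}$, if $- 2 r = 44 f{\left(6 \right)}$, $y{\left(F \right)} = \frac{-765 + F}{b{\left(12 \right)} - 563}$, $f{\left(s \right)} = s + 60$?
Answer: $- \frac{1463270061}{551} \approx -2.6557 \cdot 10^{6}$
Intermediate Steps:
$f{\left(s \right)} = 60 + s$
$y{\left(F \right)} = \frac{765}{551} - \frac{F}{551}$ ($y{\left(F \right)} = \frac{-765 + F}{12 - 563} = \frac{-765 + F}{-551} = \left(-765 + F\right) \left(- \frac{1}{551}\right) = \frac{765}{551} - \frac{F}{551}$)
$r = -1452$ ($r = - \frac{44 \left(60 + 6\right)}{2} = - \frac{44 \cdot 66}{2} = \left(- \frac{1}{2}\right) 2904 = -1452$)
$\left(-2654213 + r\right) + y{\left(-589 \right)} = \left(-2654213 - 1452\right) + \left(\frac{765}{551} - - \frac{31}{29}\right) = -2655665 + \left(\frac{765}{551} + \frac{31}{29}\right) = -2655665 + \frac{1354}{551} = - \frac{1463270061}{551}$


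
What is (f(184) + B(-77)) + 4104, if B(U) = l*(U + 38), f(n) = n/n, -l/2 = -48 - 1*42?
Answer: -2915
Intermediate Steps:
l = 180 (l = -2*(-48 - 1*42) = -2*(-48 - 42) = -2*(-90) = 180)
f(n) = 1
B(U) = 6840 + 180*U (B(U) = 180*(U + 38) = 180*(38 + U) = 6840 + 180*U)
(f(184) + B(-77)) + 4104 = (1 + (6840 + 180*(-77))) + 4104 = (1 + (6840 - 13860)) + 4104 = (1 - 7020) + 4104 = -7019 + 4104 = -2915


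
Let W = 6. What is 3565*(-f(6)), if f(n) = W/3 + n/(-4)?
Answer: -3565/2 ≈ -1782.5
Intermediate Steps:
f(n) = 2 - n/4 (f(n) = 6/3 + n/(-4) = 6*(⅓) + n*(-¼) = 2 - n/4)
3565*(-f(6)) = 3565*(-(2 - ¼*6)) = 3565*(-(2 - 3/2)) = 3565*(-1*½) = 3565*(-½) = -3565/2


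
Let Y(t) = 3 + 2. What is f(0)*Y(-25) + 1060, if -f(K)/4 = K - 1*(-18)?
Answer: 700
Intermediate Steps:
f(K) = -72 - 4*K (f(K) = -4*(K - 1*(-18)) = -4*(K + 18) = -4*(18 + K) = -72 - 4*K)
Y(t) = 5
f(0)*Y(-25) + 1060 = (-72 - 4*0)*5 + 1060 = (-72 + 0)*5 + 1060 = -72*5 + 1060 = -360 + 1060 = 700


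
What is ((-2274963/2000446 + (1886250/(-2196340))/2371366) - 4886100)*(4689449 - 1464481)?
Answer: -2052215045447771352187778400162/130237186428452453 ≈ -1.5758e+13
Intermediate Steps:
((-2274963/2000446 + (1886250/(-2196340))/2371366) - 4886100)*(4689449 - 1464481) = ((-2274963*1/2000446 + (1886250*(-1/2196340))*(1/2371366)) - 4886100)*3224968 = ((-2274963/2000446 - 188625/219634*1/2371366) - 4886100)*3224968 = ((-2274963/2000446 - 188625/520832600044) - 4886100)*3224968 = (-592437635814012561/520948745713809812 - 4886100)*3224968 = -2545408258869881936425761/520948745713809812*3224968 = -2052215045447771352187778400162/130237186428452453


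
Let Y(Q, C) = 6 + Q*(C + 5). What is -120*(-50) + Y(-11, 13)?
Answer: 5808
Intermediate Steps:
Y(Q, C) = 6 + Q*(5 + C)
-120*(-50) + Y(-11, 13) = -120*(-50) + (6 + 5*(-11) + 13*(-11)) = 6000 + (6 - 55 - 143) = 6000 - 192 = 5808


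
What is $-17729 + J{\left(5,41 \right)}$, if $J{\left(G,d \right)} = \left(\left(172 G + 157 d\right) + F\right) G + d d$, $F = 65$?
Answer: $20762$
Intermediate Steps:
$J{\left(G,d \right)} = d^{2} + G \left(65 + 157 d + 172 G\right)$ ($J{\left(G,d \right)} = \left(\left(172 G + 157 d\right) + 65\right) G + d d = \left(\left(157 d + 172 G\right) + 65\right) G + d^{2} = \left(65 + 157 d + 172 G\right) G + d^{2} = G \left(65 + 157 d + 172 G\right) + d^{2} = d^{2} + G \left(65 + 157 d + 172 G\right)$)
$-17729 + J{\left(5,41 \right)} = -17729 + \left(41^{2} + 65 \cdot 5 + 172 \cdot 5^{2} + 157 \cdot 5 \cdot 41\right) = -17729 + \left(1681 + 325 + 172 \cdot 25 + 32185\right) = -17729 + \left(1681 + 325 + 4300 + 32185\right) = -17729 + 38491 = 20762$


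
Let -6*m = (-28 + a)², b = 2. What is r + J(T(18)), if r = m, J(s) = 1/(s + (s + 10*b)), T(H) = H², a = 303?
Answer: -25258747/2004 ≈ -12604.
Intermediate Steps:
J(s) = 1/(20 + 2*s) (J(s) = 1/(s + (s + 10*2)) = 1/(s + (s + 20)) = 1/(s + (20 + s)) = 1/(20 + 2*s))
m = -75625/6 (m = -(-28 + 303)²/6 = -⅙*275² = -⅙*75625 = -75625/6 ≈ -12604.)
r = -75625/6 ≈ -12604.
r + J(T(18)) = -75625/6 + 1/(2*(10 + 18²)) = -75625/6 + 1/(2*(10 + 324)) = -75625/6 + (½)/334 = -75625/6 + (½)*(1/334) = -75625/6 + 1/668 = -25258747/2004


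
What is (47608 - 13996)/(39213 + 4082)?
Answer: 33612/43295 ≈ 0.77635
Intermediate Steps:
(47608 - 13996)/(39213 + 4082) = 33612/43295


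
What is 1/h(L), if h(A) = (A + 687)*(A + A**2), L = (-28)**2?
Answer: 1/905312240 ≈ 1.1046e-9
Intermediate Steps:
L = 784
h(A) = (687 + A)*(A + A**2)
1/h(L) = 1/(784*(687 + 784**2 + 688*784)) = 1/(784*(687 + 614656 + 539392)) = 1/(784*1154735) = 1/905312240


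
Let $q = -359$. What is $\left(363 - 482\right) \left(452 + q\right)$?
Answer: $-11067$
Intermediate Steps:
$\left(363 - 482\right) \left(452 + q\right) = \left(363 - 482\right) \left(452 - 359\right) = \left(-119\right) 93 = -11067$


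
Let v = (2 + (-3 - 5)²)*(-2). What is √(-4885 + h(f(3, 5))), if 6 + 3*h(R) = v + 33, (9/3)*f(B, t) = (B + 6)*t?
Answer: 2*I*√1230 ≈ 70.143*I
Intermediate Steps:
f(B, t) = t*(6 + B)/3 (f(B, t) = ((B + 6)*t)/3 = ((6 + B)*t)/3 = (t*(6 + B))/3 = t*(6 + B)/3)
v = -132 (v = (2 + (-8)²)*(-2) = (2 + 64)*(-2) = 66*(-2) = -132)
h(R) = -35 (h(R) = -2 + (-132 + 33)/3 = -2 + (⅓)*(-99) = -2 - 33 = -35)
√(-4885 + h(f(3, 5))) = √(-4885 - 35) = √(-4920) = 2*I*√1230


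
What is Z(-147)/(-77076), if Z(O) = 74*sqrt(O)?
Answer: -259*I*sqrt(3)/38538 ≈ -0.01164*I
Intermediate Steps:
Z(-147)/(-77076) = (74*sqrt(-147))/(-77076) = (74*(7*I*sqrt(3)))*(-1/77076) = (518*I*sqrt(3))*(-1/77076) = -259*I*sqrt(3)/38538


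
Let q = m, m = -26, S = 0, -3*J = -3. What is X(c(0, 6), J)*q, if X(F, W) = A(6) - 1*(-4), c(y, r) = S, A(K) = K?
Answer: -260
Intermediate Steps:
J = 1 (J = -⅓*(-3) = 1)
c(y, r) = 0
q = -26
X(F, W) = 10 (X(F, W) = 6 - 1*(-4) = 6 + 4 = 10)
X(c(0, 6), J)*q = 10*(-26) = -260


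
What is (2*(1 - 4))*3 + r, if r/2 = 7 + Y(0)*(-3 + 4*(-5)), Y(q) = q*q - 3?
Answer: 134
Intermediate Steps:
Y(q) = -3 + q² (Y(q) = q² - 3 = -3 + q²)
r = 152 (r = 2*(7 + (-3 + 0²)*(-3 + 4*(-5))) = 2*(7 + (-3 + 0)*(-3 - 20)) = 2*(7 - 3*(-23)) = 2*(7 + 69) = 2*76 = 152)
(2*(1 - 4))*3 + r = (2*(1 - 4))*3 + 152 = (2*(-3))*3 + 152 = -6*3 + 152 = -18 + 152 = 134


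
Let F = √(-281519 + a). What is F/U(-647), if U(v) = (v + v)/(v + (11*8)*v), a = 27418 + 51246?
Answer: 89*I*√202855/2 ≈ 20043.0*I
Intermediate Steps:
a = 78664
U(v) = 2/89 (U(v) = (2*v)/(v + 88*v) = (2*v)/((89*v)) = (2*v)*(1/(89*v)) = 2/89)
F = I*√202855 (F = √(-281519 + 78664) = √(-202855) = I*√202855 ≈ 450.39*I)
F/U(-647) = (I*√202855)/(2/89) = (I*√202855)*(89/2) = 89*I*√202855/2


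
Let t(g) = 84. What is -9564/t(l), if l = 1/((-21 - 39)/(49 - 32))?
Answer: -797/7 ≈ -113.86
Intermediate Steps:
l = -17/60 (l = 1/(-60/17) = -17/60 ≈ -0.28333)
-9564/t(l) = -9564/84 = -9564*1/84 = -797/7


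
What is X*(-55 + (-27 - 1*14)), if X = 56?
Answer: -5376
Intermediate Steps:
X*(-55 + (-27 - 1*14)) = 56*(-55 + (-27 - 1*14)) = 56*(-55 + (-27 - 14)) = 56*(-55 - 41) = 56*(-96) = -5376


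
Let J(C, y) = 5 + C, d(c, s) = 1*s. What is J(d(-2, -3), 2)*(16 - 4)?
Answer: 24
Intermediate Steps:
d(c, s) = s
J(d(-2, -3), 2)*(16 - 4) = (5 - 3)*(16 - 4) = 2*12 = 24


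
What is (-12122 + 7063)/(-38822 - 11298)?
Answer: 5059/50120 ≈ 0.10094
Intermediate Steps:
(-12122 + 7063)/(-38822 - 11298) = -5059/(-50120) = -5059*(-1/50120) = 5059/50120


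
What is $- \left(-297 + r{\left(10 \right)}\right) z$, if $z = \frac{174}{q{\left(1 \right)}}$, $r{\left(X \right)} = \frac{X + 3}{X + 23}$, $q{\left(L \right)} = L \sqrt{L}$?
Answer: $\frac{567704}{11} \approx 51609.0$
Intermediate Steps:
$q{\left(L \right)} = L^{\frac{3}{2}}$
$r{\left(X \right)} = \frac{3 + X}{23 + X}$
$z = 174$ ($z = \frac{174}{1^{\frac{3}{2}}} = \frac{174}{1} = 174 \cdot 1 = 174$)
$- \left(-297 + r{\left(10 \right)}\right) z = - \left(-297 + \frac{3 + 10}{23 + 10}\right) 174 = - \left(-297 + \frac{1}{33} \cdot 13\right) 174 = - \left(-297 + \frac{13}{33}\right) 174 = - \frac{\left(-9788\right) 174}{33} = \left(-1\right) \left(- \frac{567704}{11}\right) = \frac{567704}{11}$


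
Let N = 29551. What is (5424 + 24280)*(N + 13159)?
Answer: 1268657840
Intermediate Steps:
(5424 + 24280)*(N + 13159) = (5424 + 24280)*(29551 + 13159) = 29704*42710 = 1268657840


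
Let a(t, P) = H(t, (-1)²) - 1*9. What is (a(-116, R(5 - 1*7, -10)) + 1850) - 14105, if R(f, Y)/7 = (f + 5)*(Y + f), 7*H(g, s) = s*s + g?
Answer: -85963/7 ≈ -12280.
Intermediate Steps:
H(g, s) = g/7 + s²/7 (H(g, s) = (s*s + g)/7 = (s² + g)/7 = (g + s²)/7 = g/7 + s²/7)
R(f, Y) = 7*(5 + f)*(Y + f) (R(f, Y) = 7*((f + 5)*(Y + f)) = 7*((5 + f)*(Y + f)) = 7*(5 + f)*(Y + f))
a(t, P) = -62/7 + t/7 (a(t, P) = (t/7 + ((-1)²)²/7) - 1*9 = (t/7 + (⅐)*1²) - 9 = (t/7 + (⅐)*1) - 9 = (t/7 + ⅐) - 9 = (⅐ + t/7) - 9 = -62/7 + t/7)
(a(-116, R(5 - 1*7, -10)) + 1850) - 14105 = ((-62/7 + (⅐)*(-116)) + 1850) - 14105 = ((-62/7 - 116/7) + 1850) - 14105 = (-178/7 + 1850) - 14105 = 12772/7 - 14105 = -85963/7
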